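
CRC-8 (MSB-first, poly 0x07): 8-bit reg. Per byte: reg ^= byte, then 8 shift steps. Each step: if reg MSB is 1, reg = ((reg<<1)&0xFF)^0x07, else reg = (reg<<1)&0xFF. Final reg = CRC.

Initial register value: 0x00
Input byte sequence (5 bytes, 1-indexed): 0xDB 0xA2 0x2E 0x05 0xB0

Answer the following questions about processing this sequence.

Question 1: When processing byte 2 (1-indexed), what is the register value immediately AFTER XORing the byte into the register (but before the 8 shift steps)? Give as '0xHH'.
Answer: 0xAD

Derivation:
Register before byte 2: 0x0F
Byte 2: 0xA2
0x0F XOR 0xA2 = 0xAD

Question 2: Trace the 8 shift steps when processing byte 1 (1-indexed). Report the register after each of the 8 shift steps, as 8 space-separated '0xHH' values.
Answer: 0xB1 0x65 0xCA 0x93 0x21 0x42 0x84 0x0F

Derivation:
Register before byte 1: 0x00
After XOR with byte 0xDB: 0xDB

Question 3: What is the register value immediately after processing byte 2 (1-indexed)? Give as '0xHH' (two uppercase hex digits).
After byte 1 (0xDB): reg=0x0F
After byte 2 (0xA2): reg=0x4A

Answer: 0x4A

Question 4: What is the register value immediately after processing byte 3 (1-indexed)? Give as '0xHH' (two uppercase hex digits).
After byte 1 (0xDB): reg=0x0F
After byte 2 (0xA2): reg=0x4A
After byte 3 (0x2E): reg=0x3B

Answer: 0x3B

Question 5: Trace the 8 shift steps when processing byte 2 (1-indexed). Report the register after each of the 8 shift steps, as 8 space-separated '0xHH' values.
After byte 1 (0xDB): reg=0x0F
Register before byte 2: 0x0F
After XOR with byte 0xA2: 0xAD

Answer: 0x5D 0xBA 0x73 0xE6 0xCB 0x91 0x25 0x4A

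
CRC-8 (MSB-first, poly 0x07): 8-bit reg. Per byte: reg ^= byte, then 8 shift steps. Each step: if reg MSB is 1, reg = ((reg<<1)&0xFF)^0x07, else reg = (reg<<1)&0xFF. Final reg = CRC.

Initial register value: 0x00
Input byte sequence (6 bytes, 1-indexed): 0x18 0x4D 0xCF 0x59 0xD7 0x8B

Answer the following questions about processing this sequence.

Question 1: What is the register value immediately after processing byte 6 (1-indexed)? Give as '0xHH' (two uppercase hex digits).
After byte 1 (0x18): reg=0x48
After byte 2 (0x4D): reg=0x1B
After byte 3 (0xCF): reg=0x22
After byte 4 (0x59): reg=0x66
After byte 5 (0xD7): reg=0x1E
After byte 6 (0x8B): reg=0xE2

Answer: 0xE2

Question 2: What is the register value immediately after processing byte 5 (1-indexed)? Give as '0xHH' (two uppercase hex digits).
Answer: 0x1E

Derivation:
After byte 1 (0x18): reg=0x48
After byte 2 (0x4D): reg=0x1B
After byte 3 (0xCF): reg=0x22
After byte 4 (0x59): reg=0x66
After byte 5 (0xD7): reg=0x1E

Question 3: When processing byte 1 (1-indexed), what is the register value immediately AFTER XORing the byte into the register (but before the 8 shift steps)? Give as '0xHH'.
Answer: 0x18

Derivation:
Register before byte 1: 0x00
Byte 1: 0x18
0x00 XOR 0x18 = 0x18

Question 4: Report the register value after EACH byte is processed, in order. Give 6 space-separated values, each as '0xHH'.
0x48 0x1B 0x22 0x66 0x1E 0xE2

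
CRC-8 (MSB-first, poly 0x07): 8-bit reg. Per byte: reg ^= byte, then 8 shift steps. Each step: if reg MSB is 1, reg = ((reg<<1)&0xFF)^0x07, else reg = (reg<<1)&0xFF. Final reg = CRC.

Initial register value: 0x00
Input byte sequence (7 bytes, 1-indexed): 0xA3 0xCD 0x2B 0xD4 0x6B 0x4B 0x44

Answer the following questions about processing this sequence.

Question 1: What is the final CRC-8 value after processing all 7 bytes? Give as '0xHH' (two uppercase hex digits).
After byte 1 (0xA3): reg=0x60
After byte 2 (0xCD): reg=0x4A
After byte 3 (0x2B): reg=0x20
After byte 4 (0xD4): reg=0xC2
After byte 5 (0x6B): reg=0x56
After byte 6 (0x4B): reg=0x53
After byte 7 (0x44): reg=0x65

Answer: 0x65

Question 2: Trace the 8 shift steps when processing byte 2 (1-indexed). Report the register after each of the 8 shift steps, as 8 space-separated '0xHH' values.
After byte 1 (0xA3): reg=0x60
Register before byte 2: 0x60
After XOR with byte 0xCD: 0xAD

Answer: 0x5D 0xBA 0x73 0xE6 0xCB 0x91 0x25 0x4A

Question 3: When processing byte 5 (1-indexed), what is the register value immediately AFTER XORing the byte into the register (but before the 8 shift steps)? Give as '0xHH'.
Register before byte 5: 0xC2
Byte 5: 0x6B
0xC2 XOR 0x6B = 0xA9

Answer: 0xA9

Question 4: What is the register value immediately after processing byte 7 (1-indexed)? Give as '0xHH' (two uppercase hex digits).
After byte 1 (0xA3): reg=0x60
After byte 2 (0xCD): reg=0x4A
After byte 3 (0x2B): reg=0x20
After byte 4 (0xD4): reg=0xC2
After byte 5 (0x6B): reg=0x56
After byte 6 (0x4B): reg=0x53
After byte 7 (0x44): reg=0x65

Answer: 0x65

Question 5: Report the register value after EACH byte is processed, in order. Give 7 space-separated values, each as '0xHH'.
0x60 0x4A 0x20 0xC2 0x56 0x53 0x65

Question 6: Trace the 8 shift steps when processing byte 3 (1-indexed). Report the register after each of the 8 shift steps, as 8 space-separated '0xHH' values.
After byte 1 (0xA3): reg=0x60
After byte 2 (0xCD): reg=0x4A
Register before byte 3: 0x4A
After XOR with byte 0x2B: 0x61

Answer: 0xC2 0x83 0x01 0x02 0x04 0x08 0x10 0x20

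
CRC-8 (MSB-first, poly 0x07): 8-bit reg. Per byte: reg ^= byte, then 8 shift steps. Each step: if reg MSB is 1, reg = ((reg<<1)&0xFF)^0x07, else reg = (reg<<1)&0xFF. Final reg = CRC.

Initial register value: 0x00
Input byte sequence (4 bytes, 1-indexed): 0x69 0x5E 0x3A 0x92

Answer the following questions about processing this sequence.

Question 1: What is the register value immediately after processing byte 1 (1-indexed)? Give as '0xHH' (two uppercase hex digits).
After byte 1 (0x69): reg=0x18

Answer: 0x18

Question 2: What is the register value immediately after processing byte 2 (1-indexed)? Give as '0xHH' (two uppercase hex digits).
After byte 1 (0x69): reg=0x18
After byte 2 (0x5E): reg=0xD5

Answer: 0xD5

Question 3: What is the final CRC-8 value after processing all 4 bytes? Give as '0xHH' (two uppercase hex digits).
After byte 1 (0x69): reg=0x18
After byte 2 (0x5E): reg=0xD5
After byte 3 (0x3A): reg=0x83
After byte 4 (0x92): reg=0x77

Answer: 0x77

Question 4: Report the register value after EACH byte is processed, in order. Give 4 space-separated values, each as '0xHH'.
0x18 0xD5 0x83 0x77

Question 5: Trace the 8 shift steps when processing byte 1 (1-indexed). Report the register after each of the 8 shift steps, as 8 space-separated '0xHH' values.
Answer: 0xD2 0xA3 0x41 0x82 0x03 0x06 0x0C 0x18

Derivation:
Register before byte 1: 0x00
After XOR with byte 0x69: 0x69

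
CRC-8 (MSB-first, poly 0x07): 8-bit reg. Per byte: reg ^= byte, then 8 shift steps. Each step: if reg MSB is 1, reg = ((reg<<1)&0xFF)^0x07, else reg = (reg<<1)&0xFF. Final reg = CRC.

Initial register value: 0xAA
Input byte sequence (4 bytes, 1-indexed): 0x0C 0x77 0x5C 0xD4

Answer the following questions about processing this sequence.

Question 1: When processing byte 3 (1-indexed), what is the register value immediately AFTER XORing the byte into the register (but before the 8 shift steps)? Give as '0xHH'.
Answer: 0x78

Derivation:
Register before byte 3: 0x24
Byte 3: 0x5C
0x24 XOR 0x5C = 0x78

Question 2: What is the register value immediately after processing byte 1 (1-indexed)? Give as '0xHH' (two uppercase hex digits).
After byte 1 (0x0C): reg=0x7B

Answer: 0x7B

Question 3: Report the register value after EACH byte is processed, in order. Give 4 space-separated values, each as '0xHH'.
0x7B 0x24 0x6F 0x28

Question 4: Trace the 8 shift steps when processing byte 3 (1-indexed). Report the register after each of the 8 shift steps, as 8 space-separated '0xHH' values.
Answer: 0xF0 0xE7 0xC9 0x95 0x2D 0x5A 0xB4 0x6F

Derivation:
After byte 1 (0x0C): reg=0x7B
After byte 2 (0x77): reg=0x24
Register before byte 3: 0x24
After XOR with byte 0x5C: 0x78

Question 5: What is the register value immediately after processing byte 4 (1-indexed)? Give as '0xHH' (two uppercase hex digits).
Answer: 0x28

Derivation:
After byte 1 (0x0C): reg=0x7B
After byte 2 (0x77): reg=0x24
After byte 3 (0x5C): reg=0x6F
After byte 4 (0xD4): reg=0x28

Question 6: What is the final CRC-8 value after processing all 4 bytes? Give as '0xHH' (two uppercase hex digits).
After byte 1 (0x0C): reg=0x7B
After byte 2 (0x77): reg=0x24
After byte 3 (0x5C): reg=0x6F
After byte 4 (0xD4): reg=0x28

Answer: 0x28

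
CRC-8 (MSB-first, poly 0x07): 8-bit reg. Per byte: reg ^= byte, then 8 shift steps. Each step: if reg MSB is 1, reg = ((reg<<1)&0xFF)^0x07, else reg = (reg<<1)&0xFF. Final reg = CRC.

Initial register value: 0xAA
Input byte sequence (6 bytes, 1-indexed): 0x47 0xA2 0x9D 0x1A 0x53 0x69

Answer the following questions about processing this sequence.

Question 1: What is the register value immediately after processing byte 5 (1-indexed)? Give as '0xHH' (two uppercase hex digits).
Answer: 0x4F

Derivation:
After byte 1 (0x47): reg=0x8D
After byte 2 (0xA2): reg=0xCD
After byte 3 (0x9D): reg=0xB7
After byte 4 (0x1A): reg=0x4A
After byte 5 (0x53): reg=0x4F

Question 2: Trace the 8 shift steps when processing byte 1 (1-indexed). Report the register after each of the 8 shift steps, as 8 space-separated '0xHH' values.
Register before byte 1: 0xAA
After XOR with byte 0x47: 0xED

Answer: 0xDD 0xBD 0x7D 0xFA 0xF3 0xE1 0xC5 0x8D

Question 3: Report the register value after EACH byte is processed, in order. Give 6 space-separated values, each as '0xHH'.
0x8D 0xCD 0xB7 0x4A 0x4F 0xF2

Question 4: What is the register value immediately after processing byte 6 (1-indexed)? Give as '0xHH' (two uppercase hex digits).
Answer: 0xF2

Derivation:
After byte 1 (0x47): reg=0x8D
After byte 2 (0xA2): reg=0xCD
After byte 3 (0x9D): reg=0xB7
After byte 4 (0x1A): reg=0x4A
After byte 5 (0x53): reg=0x4F
After byte 6 (0x69): reg=0xF2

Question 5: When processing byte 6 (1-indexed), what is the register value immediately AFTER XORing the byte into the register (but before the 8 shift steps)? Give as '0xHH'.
Answer: 0x26

Derivation:
Register before byte 6: 0x4F
Byte 6: 0x69
0x4F XOR 0x69 = 0x26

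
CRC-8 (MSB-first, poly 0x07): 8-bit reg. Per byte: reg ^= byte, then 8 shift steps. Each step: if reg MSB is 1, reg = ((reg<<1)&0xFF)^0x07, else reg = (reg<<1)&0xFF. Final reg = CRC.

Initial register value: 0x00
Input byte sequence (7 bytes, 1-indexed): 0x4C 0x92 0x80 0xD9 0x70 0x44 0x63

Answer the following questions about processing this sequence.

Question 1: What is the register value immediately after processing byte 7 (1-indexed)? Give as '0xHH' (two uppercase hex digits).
After byte 1 (0x4C): reg=0xE3
After byte 2 (0x92): reg=0x50
After byte 3 (0x80): reg=0x3E
After byte 4 (0xD9): reg=0xBB
After byte 5 (0x70): reg=0x7F
After byte 6 (0x44): reg=0xA1
After byte 7 (0x63): reg=0x40

Answer: 0x40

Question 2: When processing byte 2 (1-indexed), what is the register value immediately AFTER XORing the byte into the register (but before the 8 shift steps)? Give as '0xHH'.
Answer: 0x71

Derivation:
Register before byte 2: 0xE3
Byte 2: 0x92
0xE3 XOR 0x92 = 0x71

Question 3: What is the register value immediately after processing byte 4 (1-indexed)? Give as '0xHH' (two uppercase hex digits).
Answer: 0xBB

Derivation:
After byte 1 (0x4C): reg=0xE3
After byte 2 (0x92): reg=0x50
After byte 3 (0x80): reg=0x3E
After byte 4 (0xD9): reg=0xBB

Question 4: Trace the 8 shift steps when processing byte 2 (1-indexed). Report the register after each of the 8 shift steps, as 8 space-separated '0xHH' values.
After byte 1 (0x4C): reg=0xE3
Register before byte 2: 0xE3
After XOR with byte 0x92: 0x71

Answer: 0xE2 0xC3 0x81 0x05 0x0A 0x14 0x28 0x50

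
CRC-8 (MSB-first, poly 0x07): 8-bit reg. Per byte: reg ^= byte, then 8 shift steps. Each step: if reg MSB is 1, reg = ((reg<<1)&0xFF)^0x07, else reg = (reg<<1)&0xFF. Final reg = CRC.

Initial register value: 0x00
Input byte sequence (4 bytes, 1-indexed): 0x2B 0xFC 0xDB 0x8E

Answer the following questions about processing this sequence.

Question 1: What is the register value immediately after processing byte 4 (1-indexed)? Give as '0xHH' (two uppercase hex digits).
After byte 1 (0x2B): reg=0xD1
After byte 2 (0xFC): reg=0xC3
After byte 3 (0xDB): reg=0x48
After byte 4 (0x8E): reg=0x5C

Answer: 0x5C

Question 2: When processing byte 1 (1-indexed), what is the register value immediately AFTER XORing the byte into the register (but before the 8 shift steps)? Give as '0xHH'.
Answer: 0x2B

Derivation:
Register before byte 1: 0x00
Byte 1: 0x2B
0x00 XOR 0x2B = 0x2B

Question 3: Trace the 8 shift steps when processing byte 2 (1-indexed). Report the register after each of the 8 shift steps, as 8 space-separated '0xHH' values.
After byte 1 (0x2B): reg=0xD1
Register before byte 2: 0xD1
After XOR with byte 0xFC: 0x2D

Answer: 0x5A 0xB4 0x6F 0xDE 0xBB 0x71 0xE2 0xC3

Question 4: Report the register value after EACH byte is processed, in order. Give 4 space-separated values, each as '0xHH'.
0xD1 0xC3 0x48 0x5C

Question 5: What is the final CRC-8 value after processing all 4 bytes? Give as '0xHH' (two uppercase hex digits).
Answer: 0x5C

Derivation:
After byte 1 (0x2B): reg=0xD1
After byte 2 (0xFC): reg=0xC3
After byte 3 (0xDB): reg=0x48
After byte 4 (0x8E): reg=0x5C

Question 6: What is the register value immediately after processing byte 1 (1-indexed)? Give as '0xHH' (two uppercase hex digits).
Answer: 0xD1

Derivation:
After byte 1 (0x2B): reg=0xD1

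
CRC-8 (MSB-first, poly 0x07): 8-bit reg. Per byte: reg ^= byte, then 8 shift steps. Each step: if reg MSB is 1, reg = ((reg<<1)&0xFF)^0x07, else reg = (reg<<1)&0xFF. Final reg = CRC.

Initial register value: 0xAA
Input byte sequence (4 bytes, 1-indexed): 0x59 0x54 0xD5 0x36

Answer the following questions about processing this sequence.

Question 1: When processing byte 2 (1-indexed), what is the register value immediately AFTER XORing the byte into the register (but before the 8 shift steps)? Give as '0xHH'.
Register before byte 2: 0xD7
Byte 2: 0x54
0xD7 XOR 0x54 = 0x83

Answer: 0x83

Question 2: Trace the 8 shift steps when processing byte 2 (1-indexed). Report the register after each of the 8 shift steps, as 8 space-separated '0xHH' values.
Answer: 0x01 0x02 0x04 0x08 0x10 0x20 0x40 0x80

Derivation:
After byte 1 (0x59): reg=0xD7
Register before byte 2: 0xD7
After XOR with byte 0x54: 0x83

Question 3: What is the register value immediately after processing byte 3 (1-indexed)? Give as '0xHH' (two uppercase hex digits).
After byte 1 (0x59): reg=0xD7
After byte 2 (0x54): reg=0x80
After byte 3 (0xD5): reg=0xAC

Answer: 0xAC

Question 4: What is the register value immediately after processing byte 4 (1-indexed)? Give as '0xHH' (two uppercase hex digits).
Answer: 0xCF

Derivation:
After byte 1 (0x59): reg=0xD7
After byte 2 (0x54): reg=0x80
After byte 3 (0xD5): reg=0xAC
After byte 4 (0x36): reg=0xCF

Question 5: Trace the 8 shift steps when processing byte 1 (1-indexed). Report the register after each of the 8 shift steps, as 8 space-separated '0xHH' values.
Answer: 0xE1 0xC5 0x8D 0x1D 0x3A 0x74 0xE8 0xD7

Derivation:
Register before byte 1: 0xAA
After XOR with byte 0x59: 0xF3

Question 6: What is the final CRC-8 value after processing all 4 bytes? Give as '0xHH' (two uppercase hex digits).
Answer: 0xCF

Derivation:
After byte 1 (0x59): reg=0xD7
After byte 2 (0x54): reg=0x80
After byte 3 (0xD5): reg=0xAC
After byte 4 (0x36): reg=0xCF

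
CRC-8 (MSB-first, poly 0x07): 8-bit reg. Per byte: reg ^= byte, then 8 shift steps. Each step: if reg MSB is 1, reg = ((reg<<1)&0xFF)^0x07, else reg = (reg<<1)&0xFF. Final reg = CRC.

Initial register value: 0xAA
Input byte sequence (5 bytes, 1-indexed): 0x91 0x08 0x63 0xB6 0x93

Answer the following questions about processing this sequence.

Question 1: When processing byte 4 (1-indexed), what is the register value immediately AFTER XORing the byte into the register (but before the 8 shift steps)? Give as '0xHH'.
Register before byte 4: 0x8B
Byte 4: 0xB6
0x8B XOR 0xB6 = 0x3D

Answer: 0x3D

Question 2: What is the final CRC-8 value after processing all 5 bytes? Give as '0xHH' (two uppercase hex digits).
After byte 1 (0x91): reg=0xA1
After byte 2 (0x08): reg=0x56
After byte 3 (0x63): reg=0x8B
After byte 4 (0xB6): reg=0xB3
After byte 5 (0x93): reg=0xE0

Answer: 0xE0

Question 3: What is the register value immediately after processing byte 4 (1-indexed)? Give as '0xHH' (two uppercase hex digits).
After byte 1 (0x91): reg=0xA1
After byte 2 (0x08): reg=0x56
After byte 3 (0x63): reg=0x8B
After byte 4 (0xB6): reg=0xB3

Answer: 0xB3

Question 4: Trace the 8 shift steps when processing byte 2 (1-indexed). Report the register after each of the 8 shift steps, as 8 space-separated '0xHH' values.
Answer: 0x55 0xAA 0x53 0xA6 0x4B 0x96 0x2B 0x56

Derivation:
After byte 1 (0x91): reg=0xA1
Register before byte 2: 0xA1
After XOR with byte 0x08: 0xA9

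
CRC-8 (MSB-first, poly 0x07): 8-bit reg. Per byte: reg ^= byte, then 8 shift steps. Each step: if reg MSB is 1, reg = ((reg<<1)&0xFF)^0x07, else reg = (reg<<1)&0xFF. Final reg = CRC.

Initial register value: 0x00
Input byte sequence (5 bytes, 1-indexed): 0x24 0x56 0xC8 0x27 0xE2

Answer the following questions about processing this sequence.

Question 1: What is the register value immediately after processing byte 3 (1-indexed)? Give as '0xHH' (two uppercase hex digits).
Answer: 0xEC

Derivation:
After byte 1 (0x24): reg=0xFC
After byte 2 (0x56): reg=0x5F
After byte 3 (0xC8): reg=0xEC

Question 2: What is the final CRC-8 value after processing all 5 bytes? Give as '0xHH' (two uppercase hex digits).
After byte 1 (0x24): reg=0xFC
After byte 2 (0x56): reg=0x5F
After byte 3 (0xC8): reg=0xEC
After byte 4 (0x27): reg=0x7F
After byte 5 (0xE2): reg=0xDA

Answer: 0xDA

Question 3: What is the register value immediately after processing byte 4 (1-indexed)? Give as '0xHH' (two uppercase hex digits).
Answer: 0x7F

Derivation:
After byte 1 (0x24): reg=0xFC
After byte 2 (0x56): reg=0x5F
After byte 3 (0xC8): reg=0xEC
After byte 4 (0x27): reg=0x7F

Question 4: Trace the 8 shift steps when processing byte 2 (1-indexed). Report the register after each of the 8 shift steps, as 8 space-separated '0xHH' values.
Answer: 0x53 0xA6 0x4B 0x96 0x2B 0x56 0xAC 0x5F

Derivation:
After byte 1 (0x24): reg=0xFC
Register before byte 2: 0xFC
After XOR with byte 0x56: 0xAA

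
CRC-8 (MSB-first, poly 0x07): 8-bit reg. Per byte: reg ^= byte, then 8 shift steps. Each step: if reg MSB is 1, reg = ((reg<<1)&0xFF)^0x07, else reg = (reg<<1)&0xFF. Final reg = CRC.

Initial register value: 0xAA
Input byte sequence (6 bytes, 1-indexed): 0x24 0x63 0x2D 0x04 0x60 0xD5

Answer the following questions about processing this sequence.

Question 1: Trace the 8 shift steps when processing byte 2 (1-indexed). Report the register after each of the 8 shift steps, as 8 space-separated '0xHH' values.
Answer: 0x87 0x09 0x12 0x24 0x48 0x90 0x27 0x4E

Derivation:
After byte 1 (0x24): reg=0xA3
Register before byte 2: 0xA3
After XOR with byte 0x63: 0xC0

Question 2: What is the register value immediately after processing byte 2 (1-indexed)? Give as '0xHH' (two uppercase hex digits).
Answer: 0x4E

Derivation:
After byte 1 (0x24): reg=0xA3
After byte 2 (0x63): reg=0x4E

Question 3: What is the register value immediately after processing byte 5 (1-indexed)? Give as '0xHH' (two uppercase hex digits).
Answer: 0x0B

Derivation:
After byte 1 (0x24): reg=0xA3
After byte 2 (0x63): reg=0x4E
After byte 3 (0x2D): reg=0x2E
After byte 4 (0x04): reg=0xD6
After byte 5 (0x60): reg=0x0B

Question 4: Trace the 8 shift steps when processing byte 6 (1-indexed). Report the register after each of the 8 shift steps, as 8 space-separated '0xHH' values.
After byte 1 (0x24): reg=0xA3
After byte 2 (0x63): reg=0x4E
After byte 3 (0x2D): reg=0x2E
After byte 4 (0x04): reg=0xD6
After byte 5 (0x60): reg=0x0B
Register before byte 6: 0x0B
After XOR with byte 0xD5: 0xDE

Answer: 0xBB 0x71 0xE2 0xC3 0x81 0x05 0x0A 0x14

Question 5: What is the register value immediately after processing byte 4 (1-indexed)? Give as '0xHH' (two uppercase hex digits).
After byte 1 (0x24): reg=0xA3
After byte 2 (0x63): reg=0x4E
After byte 3 (0x2D): reg=0x2E
After byte 4 (0x04): reg=0xD6

Answer: 0xD6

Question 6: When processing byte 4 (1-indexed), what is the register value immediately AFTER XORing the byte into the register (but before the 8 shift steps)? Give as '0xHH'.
Answer: 0x2A

Derivation:
Register before byte 4: 0x2E
Byte 4: 0x04
0x2E XOR 0x04 = 0x2A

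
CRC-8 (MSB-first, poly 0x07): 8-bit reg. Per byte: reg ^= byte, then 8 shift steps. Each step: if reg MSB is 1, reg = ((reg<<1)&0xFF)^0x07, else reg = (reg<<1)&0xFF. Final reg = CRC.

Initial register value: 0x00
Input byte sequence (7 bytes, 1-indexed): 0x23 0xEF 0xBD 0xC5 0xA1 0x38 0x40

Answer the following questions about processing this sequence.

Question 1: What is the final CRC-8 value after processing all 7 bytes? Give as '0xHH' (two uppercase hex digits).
Answer: 0x92

Derivation:
After byte 1 (0x23): reg=0xE9
After byte 2 (0xEF): reg=0x12
After byte 3 (0xBD): reg=0x44
After byte 4 (0xC5): reg=0x8E
After byte 5 (0xA1): reg=0xCD
After byte 6 (0x38): reg=0xC5
After byte 7 (0x40): reg=0x92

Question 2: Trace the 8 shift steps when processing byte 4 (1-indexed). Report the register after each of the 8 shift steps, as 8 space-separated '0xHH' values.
After byte 1 (0x23): reg=0xE9
After byte 2 (0xEF): reg=0x12
After byte 3 (0xBD): reg=0x44
Register before byte 4: 0x44
After XOR with byte 0xC5: 0x81

Answer: 0x05 0x0A 0x14 0x28 0x50 0xA0 0x47 0x8E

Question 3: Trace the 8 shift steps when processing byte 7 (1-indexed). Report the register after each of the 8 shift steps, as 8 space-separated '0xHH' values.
Answer: 0x0D 0x1A 0x34 0x68 0xD0 0xA7 0x49 0x92

Derivation:
After byte 1 (0x23): reg=0xE9
After byte 2 (0xEF): reg=0x12
After byte 3 (0xBD): reg=0x44
After byte 4 (0xC5): reg=0x8E
After byte 5 (0xA1): reg=0xCD
After byte 6 (0x38): reg=0xC5
Register before byte 7: 0xC5
After XOR with byte 0x40: 0x85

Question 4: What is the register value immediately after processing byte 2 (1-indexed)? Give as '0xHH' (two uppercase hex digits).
Answer: 0x12

Derivation:
After byte 1 (0x23): reg=0xE9
After byte 2 (0xEF): reg=0x12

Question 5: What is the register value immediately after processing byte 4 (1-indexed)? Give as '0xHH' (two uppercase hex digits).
After byte 1 (0x23): reg=0xE9
After byte 2 (0xEF): reg=0x12
After byte 3 (0xBD): reg=0x44
After byte 4 (0xC5): reg=0x8E

Answer: 0x8E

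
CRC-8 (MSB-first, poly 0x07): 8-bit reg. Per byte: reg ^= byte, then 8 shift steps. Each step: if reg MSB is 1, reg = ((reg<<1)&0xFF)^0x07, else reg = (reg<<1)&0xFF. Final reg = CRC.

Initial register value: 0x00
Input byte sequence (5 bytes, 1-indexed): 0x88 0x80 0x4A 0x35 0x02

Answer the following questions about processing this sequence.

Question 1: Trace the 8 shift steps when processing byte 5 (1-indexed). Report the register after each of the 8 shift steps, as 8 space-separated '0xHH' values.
After byte 1 (0x88): reg=0xB1
After byte 2 (0x80): reg=0x97
After byte 3 (0x4A): reg=0x1D
After byte 4 (0x35): reg=0xD8
Register before byte 5: 0xD8
After XOR with byte 0x02: 0xDA

Answer: 0xB3 0x61 0xC2 0x83 0x01 0x02 0x04 0x08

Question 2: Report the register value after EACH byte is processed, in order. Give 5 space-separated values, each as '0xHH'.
0xB1 0x97 0x1D 0xD8 0x08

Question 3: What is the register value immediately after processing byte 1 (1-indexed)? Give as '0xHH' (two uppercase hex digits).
After byte 1 (0x88): reg=0xB1

Answer: 0xB1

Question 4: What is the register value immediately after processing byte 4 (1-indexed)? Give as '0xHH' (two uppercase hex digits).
Answer: 0xD8

Derivation:
After byte 1 (0x88): reg=0xB1
After byte 2 (0x80): reg=0x97
After byte 3 (0x4A): reg=0x1D
After byte 4 (0x35): reg=0xD8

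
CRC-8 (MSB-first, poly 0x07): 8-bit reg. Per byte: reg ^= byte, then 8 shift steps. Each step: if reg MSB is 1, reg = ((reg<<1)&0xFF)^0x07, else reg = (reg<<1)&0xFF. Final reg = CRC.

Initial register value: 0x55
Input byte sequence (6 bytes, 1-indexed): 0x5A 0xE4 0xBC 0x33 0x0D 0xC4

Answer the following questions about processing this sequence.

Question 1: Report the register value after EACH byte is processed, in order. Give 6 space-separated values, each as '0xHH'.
0x2D 0x71 0x6D 0x9D 0xF9 0xB3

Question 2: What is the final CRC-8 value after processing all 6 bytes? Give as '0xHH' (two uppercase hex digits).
Answer: 0xB3

Derivation:
After byte 1 (0x5A): reg=0x2D
After byte 2 (0xE4): reg=0x71
After byte 3 (0xBC): reg=0x6D
After byte 4 (0x33): reg=0x9D
After byte 5 (0x0D): reg=0xF9
After byte 6 (0xC4): reg=0xB3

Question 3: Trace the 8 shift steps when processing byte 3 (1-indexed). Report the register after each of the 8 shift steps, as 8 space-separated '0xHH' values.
After byte 1 (0x5A): reg=0x2D
After byte 2 (0xE4): reg=0x71
Register before byte 3: 0x71
After XOR with byte 0xBC: 0xCD

Answer: 0x9D 0x3D 0x7A 0xF4 0xEF 0xD9 0xB5 0x6D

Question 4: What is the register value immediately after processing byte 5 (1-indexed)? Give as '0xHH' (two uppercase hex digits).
After byte 1 (0x5A): reg=0x2D
After byte 2 (0xE4): reg=0x71
After byte 3 (0xBC): reg=0x6D
After byte 4 (0x33): reg=0x9D
After byte 5 (0x0D): reg=0xF9

Answer: 0xF9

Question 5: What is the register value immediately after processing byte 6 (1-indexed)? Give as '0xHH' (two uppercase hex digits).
After byte 1 (0x5A): reg=0x2D
After byte 2 (0xE4): reg=0x71
After byte 3 (0xBC): reg=0x6D
After byte 4 (0x33): reg=0x9D
After byte 5 (0x0D): reg=0xF9
After byte 6 (0xC4): reg=0xB3

Answer: 0xB3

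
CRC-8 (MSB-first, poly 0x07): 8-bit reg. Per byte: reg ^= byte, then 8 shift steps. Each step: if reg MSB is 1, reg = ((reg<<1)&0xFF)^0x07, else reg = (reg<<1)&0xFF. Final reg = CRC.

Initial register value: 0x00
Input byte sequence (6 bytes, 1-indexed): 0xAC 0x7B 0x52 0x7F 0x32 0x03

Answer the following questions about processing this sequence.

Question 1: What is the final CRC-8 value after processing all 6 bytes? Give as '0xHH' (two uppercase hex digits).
After byte 1 (0xAC): reg=0x4D
After byte 2 (0x7B): reg=0x82
After byte 3 (0x52): reg=0x3E
After byte 4 (0x7F): reg=0xC0
After byte 5 (0x32): reg=0xD0
After byte 6 (0x03): reg=0x37

Answer: 0x37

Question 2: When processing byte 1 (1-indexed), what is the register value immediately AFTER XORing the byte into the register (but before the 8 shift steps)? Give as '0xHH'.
Answer: 0xAC

Derivation:
Register before byte 1: 0x00
Byte 1: 0xAC
0x00 XOR 0xAC = 0xAC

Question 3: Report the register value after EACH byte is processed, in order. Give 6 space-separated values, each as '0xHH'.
0x4D 0x82 0x3E 0xC0 0xD0 0x37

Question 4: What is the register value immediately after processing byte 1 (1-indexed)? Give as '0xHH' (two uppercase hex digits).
After byte 1 (0xAC): reg=0x4D

Answer: 0x4D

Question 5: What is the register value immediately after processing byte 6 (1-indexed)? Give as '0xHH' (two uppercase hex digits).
After byte 1 (0xAC): reg=0x4D
After byte 2 (0x7B): reg=0x82
After byte 3 (0x52): reg=0x3E
After byte 4 (0x7F): reg=0xC0
After byte 5 (0x32): reg=0xD0
After byte 6 (0x03): reg=0x37

Answer: 0x37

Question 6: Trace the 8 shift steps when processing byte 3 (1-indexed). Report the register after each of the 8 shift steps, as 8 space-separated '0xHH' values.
Answer: 0xA7 0x49 0x92 0x23 0x46 0x8C 0x1F 0x3E

Derivation:
After byte 1 (0xAC): reg=0x4D
After byte 2 (0x7B): reg=0x82
Register before byte 3: 0x82
After XOR with byte 0x52: 0xD0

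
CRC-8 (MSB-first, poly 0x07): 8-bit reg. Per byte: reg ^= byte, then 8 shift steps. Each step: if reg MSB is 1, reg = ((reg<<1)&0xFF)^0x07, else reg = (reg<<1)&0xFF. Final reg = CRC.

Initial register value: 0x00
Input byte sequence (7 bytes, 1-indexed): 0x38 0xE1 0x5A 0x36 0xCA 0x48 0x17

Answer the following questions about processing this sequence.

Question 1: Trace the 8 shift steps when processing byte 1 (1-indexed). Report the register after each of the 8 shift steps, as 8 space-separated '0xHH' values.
Answer: 0x70 0xE0 0xC7 0x89 0x15 0x2A 0x54 0xA8

Derivation:
Register before byte 1: 0x00
After XOR with byte 0x38: 0x38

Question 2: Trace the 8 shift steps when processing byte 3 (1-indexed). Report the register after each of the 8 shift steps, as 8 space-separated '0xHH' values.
After byte 1 (0x38): reg=0xA8
After byte 2 (0xE1): reg=0xF8
Register before byte 3: 0xF8
After XOR with byte 0x5A: 0xA2

Answer: 0x43 0x86 0x0B 0x16 0x2C 0x58 0xB0 0x67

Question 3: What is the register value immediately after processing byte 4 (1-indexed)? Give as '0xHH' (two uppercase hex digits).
After byte 1 (0x38): reg=0xA8
After byte 2 (0xE1): reg=0xF8
After byte 3 (0x5A): reg=0x67
After byte 4 (0x36): reg=0xB0

Answer: 0xB0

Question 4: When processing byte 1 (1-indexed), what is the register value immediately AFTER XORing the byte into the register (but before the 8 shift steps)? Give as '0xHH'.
Register before byte 1: 0x00
Byte 1: 0x38
0x00 XOR 0x38 = 0x38

Answer: 0x38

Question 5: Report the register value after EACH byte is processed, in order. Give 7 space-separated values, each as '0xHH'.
0xA8 0xF8 0x67 0xB0 0x61 0xDF 0x76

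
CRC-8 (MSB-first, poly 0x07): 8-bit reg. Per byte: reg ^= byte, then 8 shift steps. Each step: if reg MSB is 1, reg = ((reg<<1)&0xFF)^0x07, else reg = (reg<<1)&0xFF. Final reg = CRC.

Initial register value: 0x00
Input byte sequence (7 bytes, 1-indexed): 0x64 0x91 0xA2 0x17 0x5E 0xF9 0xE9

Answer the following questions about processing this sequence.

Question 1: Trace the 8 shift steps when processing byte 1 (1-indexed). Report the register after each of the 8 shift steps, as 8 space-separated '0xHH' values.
Register before byte 1: 0x00
After XOR with byte 0x64: 0x64

Answer: 0xC8 0x97 0x29 0x52 0xA4 0x4F 0x9E 0x3B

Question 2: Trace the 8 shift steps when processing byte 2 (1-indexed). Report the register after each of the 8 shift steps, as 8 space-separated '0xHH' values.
After byte 1 (0x64): reg=0x3B
Register before byte 2: 0x3B
After XOR with byte 0x91: 0xAA

Answer: 0x53 0xA6 0x4B 0x96 0x2B 0x56 0xAC 0x5F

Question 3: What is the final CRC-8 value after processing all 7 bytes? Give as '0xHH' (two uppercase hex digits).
Answer: 0xC8

Derivation:
After byte 1 (0x64): reg=0x3B
After byte 2 (0x91): reg=0x5F
After byte 3 (0xA2): reg=0xFD
After byte 4 (0x17): reg=0x98
After byte 5 (0x5E): reg=0x5C
After byte 6 (0xF9): reg=0x72
After byte 7 (0xE9): reg=0xC8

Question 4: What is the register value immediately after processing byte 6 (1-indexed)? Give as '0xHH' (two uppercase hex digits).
After byte 1 (0x64): reg=0x3B
After byte 2 (0x91): reg=0x5F
After byte 3 (0xA2): reg=0xFD
After byte 4 (0x17): reg=0x98
After byte 5 (0x5E): reg=0x5C
After byte 6 (0xF9): reg=0x72

Answer: 0x72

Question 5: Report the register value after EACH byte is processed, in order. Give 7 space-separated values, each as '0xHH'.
0x3B 0x5F 0xFD 0x98 0x5C 0x72 0xC8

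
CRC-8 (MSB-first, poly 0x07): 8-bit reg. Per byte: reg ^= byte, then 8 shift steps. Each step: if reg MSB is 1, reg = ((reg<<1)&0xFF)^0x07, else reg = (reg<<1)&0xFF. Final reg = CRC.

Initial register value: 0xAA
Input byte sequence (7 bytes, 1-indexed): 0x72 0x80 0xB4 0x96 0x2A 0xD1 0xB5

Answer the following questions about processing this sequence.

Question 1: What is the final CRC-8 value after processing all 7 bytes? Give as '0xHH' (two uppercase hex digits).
Answer: 0x1F

Derivation:
After byte 1 (0x72): reg=0x06
After byte 2 (0x80): reg=0x9B
After byte 3 (0xB4): reg=0xCD
After byte 4 (0x96): reg=0x86
After byte 5 (0x2A): reg=0x4D
After byte 6 (0xD1): reg=0xDD
After byte 7 (0xB5): reg=0x1F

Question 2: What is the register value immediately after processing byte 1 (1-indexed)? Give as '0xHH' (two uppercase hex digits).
After byte 1 (0x72): reg=0x06

Answer: 0x06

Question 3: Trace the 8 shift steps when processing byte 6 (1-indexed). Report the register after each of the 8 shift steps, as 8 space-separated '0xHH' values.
Answer: 0x3F 0x7E 0xFC 0xFF 0xF9 0xF5 0xED 0xDD

Derivation:
After byte 1 (0x72): reg=0x06
After byte 2 (0x80): reg=0x9B
After byte 3 (0xB4): reg=0xCD
After byte 4 (0x96): reg=0x86
After byte 5 (0x2A): reg=0x4D
Register before byte 6: 0x4D
After XOR with byte 0xD1: 0x9C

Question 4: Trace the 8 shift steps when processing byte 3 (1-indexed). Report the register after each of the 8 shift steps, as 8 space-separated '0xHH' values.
After byte 1 (0x72): reg=0x06
After byte 2 (0x80): reg=0x9B
Register before byte 3: 0x9B
After XOR with byte 0xB4: 0x2F

Answer: 0x5E 0xBC 0x7F 0xFE 0xFB 0xF1 0xE5 0xCD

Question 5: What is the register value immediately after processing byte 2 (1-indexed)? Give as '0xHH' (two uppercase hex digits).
After byte 1 (0x72): reg=0x06
After byte 2 (0x80): reg=0x9B

Answer: 0x9B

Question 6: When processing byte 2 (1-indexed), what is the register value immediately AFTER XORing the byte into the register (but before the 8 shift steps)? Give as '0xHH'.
Register before byte 2: 0x06
Byte 2: 0x80
0x06 XOR 0x80 = 0x86

Answer: 0x86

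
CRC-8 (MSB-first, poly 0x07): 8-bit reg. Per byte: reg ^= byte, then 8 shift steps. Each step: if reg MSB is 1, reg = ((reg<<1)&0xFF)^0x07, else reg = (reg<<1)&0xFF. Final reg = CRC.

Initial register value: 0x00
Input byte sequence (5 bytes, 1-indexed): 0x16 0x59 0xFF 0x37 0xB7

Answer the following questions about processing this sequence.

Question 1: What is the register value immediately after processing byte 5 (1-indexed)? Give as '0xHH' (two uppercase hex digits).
After byte 1 (0x16): reg=0x62
After byte 2 (0x59): reg=0xA1
After byte 3 (0xFF): reg=0x9D
After byte 4 (0x37): reg=0x5F
After byte 5 (0xB7): reg=0x96

Answer: 0x96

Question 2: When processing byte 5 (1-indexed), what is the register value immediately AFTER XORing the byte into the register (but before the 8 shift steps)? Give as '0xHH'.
Register before byte 5: 0x5F
Byte 5: 0xB7
0x5F XOR 0xB7 = 0xE8

Answer: 0xE8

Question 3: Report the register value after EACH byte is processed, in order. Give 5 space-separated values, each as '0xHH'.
0x62 0xA1 0x9D 0x5F 0x96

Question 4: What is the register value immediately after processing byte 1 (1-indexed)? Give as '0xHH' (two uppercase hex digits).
Answer: 0x62

Derivation:
After byte 1 (0x16): reg=0x62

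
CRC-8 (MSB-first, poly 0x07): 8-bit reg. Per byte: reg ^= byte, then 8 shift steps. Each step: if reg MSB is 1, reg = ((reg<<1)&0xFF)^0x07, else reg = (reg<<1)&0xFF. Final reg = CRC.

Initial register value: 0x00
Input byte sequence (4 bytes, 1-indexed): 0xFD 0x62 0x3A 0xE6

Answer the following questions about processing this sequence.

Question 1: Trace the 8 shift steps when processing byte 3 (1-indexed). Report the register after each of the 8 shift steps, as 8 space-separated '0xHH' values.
After byte 1 (0xFD): reg=0xFD
After byte 2 (0x62): reg=0xD4
Register before byte 3: 0xD4
After XOR with byte 0x3A: 0xEE

Answer: 0xDB 0xB1 0x65 0xCA 0x93 0x21 0x42 0x84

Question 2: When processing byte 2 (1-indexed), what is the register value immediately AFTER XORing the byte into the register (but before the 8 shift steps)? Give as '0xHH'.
Register before byte 2: 0xFD
Byte 2: 0x62
0xFD XOR 0x62 = 0x9F

Answer: 0x9F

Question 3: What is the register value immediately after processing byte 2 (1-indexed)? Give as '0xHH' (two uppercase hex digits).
Answer: 0xD4

Derivation:
After byte 1 (0xFD): reg=0xFD
After byte 2 (0x62): reg=0xD4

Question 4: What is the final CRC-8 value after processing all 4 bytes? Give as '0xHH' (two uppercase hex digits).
Answer: 0x29

Derivation:
After byte 1 (0xFD): reg=0xFD
After byte 2 (0x62): reg=0xD4
After byte 3 (0x3A): reg=0x84
After byte 4 (0xE6): reg=0x29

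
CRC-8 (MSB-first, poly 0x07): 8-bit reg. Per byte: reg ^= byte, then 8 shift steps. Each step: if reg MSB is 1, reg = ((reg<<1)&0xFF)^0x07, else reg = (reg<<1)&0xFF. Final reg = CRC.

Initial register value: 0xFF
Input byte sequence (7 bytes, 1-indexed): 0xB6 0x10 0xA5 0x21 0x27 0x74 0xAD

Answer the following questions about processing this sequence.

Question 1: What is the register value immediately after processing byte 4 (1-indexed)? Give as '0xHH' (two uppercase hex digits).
Answer: 0x21

Derivation:
After byte 1 (0xB6): reg=0xF8
After byte 2 (0x10): reg=0x96
After byte 3 (0xA5): reg=0x99
After byte 4 (0x21): reg=0x21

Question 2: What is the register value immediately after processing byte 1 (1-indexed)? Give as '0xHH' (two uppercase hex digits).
After byte 1 (0xB6): reg=0xF8

Answer: 0xF8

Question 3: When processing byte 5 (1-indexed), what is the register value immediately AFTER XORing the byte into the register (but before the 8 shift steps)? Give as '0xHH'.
Answer: 0x06

Derivation:
Register before byte 5: 0x21
Byte 5: 0x27
0x21 XOR 0x27 = 0x06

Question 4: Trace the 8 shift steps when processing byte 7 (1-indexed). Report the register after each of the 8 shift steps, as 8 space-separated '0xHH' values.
Answer: 0x37 0x6E 0xDC 0xBF 0x79 0xF2 0xE3 0xC1

Derivation:
After byte 1 (0xB6): reg=0xF8
After byte 2 (0x10): reg=0x96
After byte 3 (0xA5): reg=0x99
After byte 4 (0x21): reg=0x21
After byte 5 (0x27): reg=0x12
After byte 6 (0x74): reg=0x35
Register before byte 7: 0x35
After XOR with byte 0xAD: 0x98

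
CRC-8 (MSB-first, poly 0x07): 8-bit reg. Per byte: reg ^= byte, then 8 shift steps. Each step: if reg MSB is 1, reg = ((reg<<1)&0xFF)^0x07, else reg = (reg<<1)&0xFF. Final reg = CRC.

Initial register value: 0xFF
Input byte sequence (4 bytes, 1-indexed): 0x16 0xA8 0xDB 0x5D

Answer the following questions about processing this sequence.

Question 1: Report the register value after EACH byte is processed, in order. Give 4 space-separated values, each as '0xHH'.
0x91 0xAF 0x4B 0x62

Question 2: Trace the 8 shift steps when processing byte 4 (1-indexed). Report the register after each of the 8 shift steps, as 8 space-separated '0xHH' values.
Answer: 0x2C 0x58 0xB0 0x67 0xCE 0x9B 0x31 0x62

Derivation:
After byte 1 (0x16): reg=0x91
After byte 2 (0xA8): reg=0xAF
After byte 3 (0xDB): reg=0x4B
Register before byte 4: 0x4B
After XOR with byte 0x5D: 0x16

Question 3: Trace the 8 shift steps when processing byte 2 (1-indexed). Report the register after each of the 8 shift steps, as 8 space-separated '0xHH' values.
After byte 1 (0x16): reg=0x91
Register before byte 2: 0x91
After XOR with byte 0xA8: 0x39

Answer: 0x72 0xE4 0xCF 0x99 0x35 0x6A 0xD4 0xAF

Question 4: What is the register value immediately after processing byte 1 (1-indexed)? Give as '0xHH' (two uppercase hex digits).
Answer: 0x91

Derivation:
After byte 1 (0x16): reg=0x91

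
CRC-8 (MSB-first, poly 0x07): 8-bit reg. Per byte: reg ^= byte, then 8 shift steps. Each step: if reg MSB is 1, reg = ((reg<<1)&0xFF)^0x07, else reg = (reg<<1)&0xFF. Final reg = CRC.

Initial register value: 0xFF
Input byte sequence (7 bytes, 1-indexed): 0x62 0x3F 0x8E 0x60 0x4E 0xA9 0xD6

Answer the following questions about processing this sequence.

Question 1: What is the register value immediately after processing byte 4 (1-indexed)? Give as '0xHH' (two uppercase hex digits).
After byte 1 (0x62): reg=0xDA
After byte 2 (0x3F): reg=0xB5
After byte 3 (0x8E): reg=0xA1
After byte 4 (0x60): reg=0x49

Answer: 0x49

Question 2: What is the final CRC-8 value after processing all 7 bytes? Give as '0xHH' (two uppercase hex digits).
Answer: 0x9F

Derivation:
After byte 1 (0x62): reg=0xDA
After byte 2 (0x3F): reg=0xB5
After byte 3 (0x8E): reg=0xA1
After byte 4 (0x60): reg=0x49
After byte 5 (0x4E): reg=0x15
After byte 6 (0xA9): reg=0x3D
After byte 7 (0xD6): reg=0x9F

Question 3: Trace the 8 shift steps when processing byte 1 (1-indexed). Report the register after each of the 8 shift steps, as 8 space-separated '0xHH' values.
Answer: 0x3D 0x7A 0xF4 0xEF 0xD9 0xB5 0x6D 0xDA

Derivation:
Register before byte 1: 0xFF
After XOR with byte 0x62: 0x9D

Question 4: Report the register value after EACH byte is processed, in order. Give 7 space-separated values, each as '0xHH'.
0xDA 0xB5 0xA1 0x49 0x15 0x3D 0x9F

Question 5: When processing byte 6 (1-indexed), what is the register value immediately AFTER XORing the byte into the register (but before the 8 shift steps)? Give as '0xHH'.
Answer: 0xBC

Derivation:
Register before byte 6: 0x15
Byte 6: 0xA9
0x15 XOR 0xA9 = 0xBC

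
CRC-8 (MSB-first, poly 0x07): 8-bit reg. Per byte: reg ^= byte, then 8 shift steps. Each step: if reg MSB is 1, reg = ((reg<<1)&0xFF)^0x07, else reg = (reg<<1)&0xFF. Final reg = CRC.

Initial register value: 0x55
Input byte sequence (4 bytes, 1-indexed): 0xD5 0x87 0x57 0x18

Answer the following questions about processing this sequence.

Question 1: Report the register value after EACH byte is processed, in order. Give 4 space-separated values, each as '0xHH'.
0x89 0x2A 0x74 0x03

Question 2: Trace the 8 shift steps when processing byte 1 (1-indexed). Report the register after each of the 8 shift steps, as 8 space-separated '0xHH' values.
Answer: 0x07 0x0E 0x1C 0x38 0x70 0xE0 0xC7 0x89

Derivation:
Register before byte 1: 0x55
After XOR with byte 0xD5: 0x80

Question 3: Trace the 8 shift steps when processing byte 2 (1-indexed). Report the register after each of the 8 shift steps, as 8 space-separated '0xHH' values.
After byte 1 (0xD5): reg=0x89
Register before byte 2: 0x89
After XOR with byte 0x87: 0x0E

Answer: 0x1C 0x38 0x70 0xE0 0xC7 0x89 0x15 0x2A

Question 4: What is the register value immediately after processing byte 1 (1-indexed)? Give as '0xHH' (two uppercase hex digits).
Answer: 0x89

Derivation:
After byte 1 (0xD5): reg=0x89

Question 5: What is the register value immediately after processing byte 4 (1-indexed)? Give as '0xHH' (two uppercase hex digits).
Answer: 0x03

Derivation:
After byte 1 (0xD5): reg=0x89
After byte 2 (0x87): reg=0x2A
After byte 3 (0x57): reg=0x74
After byte 4 (0x18): reg=0x03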